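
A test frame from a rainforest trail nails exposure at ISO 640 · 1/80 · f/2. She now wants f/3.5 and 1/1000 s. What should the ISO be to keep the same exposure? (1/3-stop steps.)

Aperture: f/2 → f/2.2 → f/2.5 → f/2.8 → f/3.2 → f/3.5 — 1 2/3 stops smaller aperture (darker).
Shutter speed: 1/80 → 1/100 → 1/125 → 1/160 → 1/200 → 1/250 → 1/320 → 1/400 → 1/500 → 1/640 → 1/800 → 1/1000 — 3 2/3 stops faster (darker).
Net change so far: 5 1/3 stops darker. Offset with the ISO: 640 → 800 → 1000 → 1250 → 1600 → 2000 → 2500 → 3200 → 4000 → 5000 → 6400 → 8000 → 10000 → 12800 → 16000 → 20000 → 25600.

ISO 25600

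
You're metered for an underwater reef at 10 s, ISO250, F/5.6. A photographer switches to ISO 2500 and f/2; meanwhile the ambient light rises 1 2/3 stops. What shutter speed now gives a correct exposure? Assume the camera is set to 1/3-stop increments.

1/25s

Scene light: 1 2/3 stops brighter.
ISO: 250 → 320 → 400 → 500 → 640 → 800 → 1000 → 1250 → 1600 → 2000 → 2500 — 3 1/3 stops raised (brighter).
Aperture: f/5.6 → f/5 → f/4.5 → f/4 → f/3.5 → f/3.2 → f/2.8 → f/2.5 → f/2.2 → f/2 — 3 stops larger aperture (brighter).
Net so far: 8 stops brighter. Shutter speed: 10 → 8 → 6 → 5 → 4 → 3.2 → 2.5 → 2 → 1.6 → 1.3 → 1 → 0.8 → 0.6 → 0.5 → 0.4 → 0.3 → 1/4 → 1/5 → 1/6 → 1/8 → 1/10 → 1/13 → 1/15 → 1/20 → 1/25.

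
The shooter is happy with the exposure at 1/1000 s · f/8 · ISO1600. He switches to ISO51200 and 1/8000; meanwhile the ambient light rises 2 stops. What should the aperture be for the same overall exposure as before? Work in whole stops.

Scene light: 2 stops brighter.
ISO: 1600 → 3200 → 6400 → 12800 → 25600 → 51200 — 5 stops raised (brighter).
Shutter speed: 1/1000 → 1/2000 → 1/4000 → 1/8000 — 3 stops shorter (darker).
Net so far: 4 stops brighter. Aperture: f/8 → f/11 → f/16 → f/22 → f/32.

f/32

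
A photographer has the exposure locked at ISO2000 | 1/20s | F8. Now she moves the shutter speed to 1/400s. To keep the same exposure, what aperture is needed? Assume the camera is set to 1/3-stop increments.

f/1.8

Shutter speed: 1/20 → 1/25 → 1/30 → 1/40 → 1/50 → 1/60 → 1/80 → 1/100 → 1/125 → 1/160 → 1/200 → 1/250 → 1/320 → 1/400 — 4 1/3 stops shorter (darker).
Need 4 1/3 stops brighter from the aperture: f/8 → f/7.1 → f/6.3 → f/5.6 → f/5 → f/4.5 → f/4 → f/3.5 → f/3.2 → f/2.8 → f/2.5 → f/2.2 → f/2 → f/1.8.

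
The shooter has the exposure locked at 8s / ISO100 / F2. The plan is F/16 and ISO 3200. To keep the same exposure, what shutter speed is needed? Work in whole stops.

15 s

Aperture: f/2 → f/2.8 → f/4 → f/5.6 → f/8 → f/11 → f/16 — 6 stops stopped down (darker).
ISO: 100 → 200 → 400 → 800 → 1600 → 3200 — 5 stops higher (brighter).
Net change so far: 1 stop darker. Offset with the shutter speed: 8 → 15.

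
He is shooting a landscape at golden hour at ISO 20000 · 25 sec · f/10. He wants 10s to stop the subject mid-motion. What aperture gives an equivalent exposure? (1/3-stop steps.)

f/6.3

Shutter speed: 25 → 20 → 15 → 13 → 10 — 1 1/3 stops shorter (darker).
Need 1 1/3 stops brighter from the aperture: f/10 → f/9 → f/8 → f/7.1 → f/6.3.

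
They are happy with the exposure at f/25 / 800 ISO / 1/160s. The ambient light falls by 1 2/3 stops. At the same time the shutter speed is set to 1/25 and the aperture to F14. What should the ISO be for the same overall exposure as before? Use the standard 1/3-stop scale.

Scene light: 1 2/3 stops darker.
Shutter speed: 1/160 → 1/125 → 1/100 → 1/80 → 1/60 → 1/50 → 1/40 → 1/30 → 1/25 — 2 2/3 stops longer (brighter).
Aperture: f/25 → f/22 → f/20 → f/18 → f/16 → f/14 — 1 2/3 stops opened up (brighter).
Net so far: 2 2/3 stops brighter. ISO: 800 → 640 → 500 → 400 → 320 → 250 → 200 → 160 → 125.

ISO 125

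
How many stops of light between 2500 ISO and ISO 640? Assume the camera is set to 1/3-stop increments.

2 stops

2500 → 2000 → 1600 → 1250 → 1000 → 800 → 640 — count the steps: 6 third-stops = 2 stops.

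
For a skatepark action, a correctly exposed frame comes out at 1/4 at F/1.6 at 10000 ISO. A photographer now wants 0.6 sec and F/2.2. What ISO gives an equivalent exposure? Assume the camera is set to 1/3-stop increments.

ISO 8000

Shutter speed: 1/4 → 0.3 → 0.4 → 0.5 → 0.6 — 1 1/3 stops longer (brighter).
Aperture: f/1.6 → f/1.8 → f/2 → f/2.2 — 1 stop stopped down (darker).
Net change so far: 1/3 stop brighter. Offset with the ISO: 10000 → 8000.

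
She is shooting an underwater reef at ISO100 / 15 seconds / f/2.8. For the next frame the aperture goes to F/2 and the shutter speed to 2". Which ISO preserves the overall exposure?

Aperture: f/2.8 → f/2 — 1 stop wider (brighter).
Shutter speed: 15 → 8 → 4 → 2 — 3 stops faster (darker).
Net change so far: 2 stops darker. Offset with the ISO: 100 → 200 → 400.

ISO 400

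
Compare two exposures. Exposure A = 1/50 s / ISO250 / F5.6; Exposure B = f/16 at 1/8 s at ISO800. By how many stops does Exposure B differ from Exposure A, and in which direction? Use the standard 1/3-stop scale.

Aperture: f/5.6 → f/6.3 → f/7.1 → f/8 → f/9 → f/10 → f/11 → f/13 → f/14 → f/16 — 3 stops stopped down (darker).
Shutter speed: 1/50 → 1/40 → 1/30 → 1/25 → 1/20 → 1/15 → 1/13 → 1/10 → 1/8 — 2 2/3 stops longer (brighter).
ISO: 250 → 320 → 400 → 500 → 640 → 800 — 1 2/3 stops higher (brighter).
Net: −3 +2 2/3 +1 2/3 = +1 1/3 stops.

1 1/3 stops brighter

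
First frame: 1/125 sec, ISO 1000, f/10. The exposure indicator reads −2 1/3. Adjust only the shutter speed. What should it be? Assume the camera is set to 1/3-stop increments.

Underexposed by 2 1/3 stops → need 2 1/3 stops brighter.
Shutter speed: 1/125 → 1/100 → 1/80 → 1/60 → 1/50 → 1/40 → 1/30 → 1/25.

1/25s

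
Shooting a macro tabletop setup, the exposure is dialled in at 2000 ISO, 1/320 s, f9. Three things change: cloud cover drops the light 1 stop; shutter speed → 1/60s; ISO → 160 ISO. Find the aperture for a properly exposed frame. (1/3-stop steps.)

Scene light: 1 stop darker.
Shutter speed: 1/320 → 1/250 → 1/200 → 1/160 → 1/125 → 1/100 → 1/80 → 1/60 — 2 1/3 stops slower (brighter).
ISO: 2000 → 1600 → 1250 → 1000 → 800 → 640 → 500 → 400 → 320 → 250 → 200 → 160 — 3 2/3 stops dropped (darker).
Net so far: 2 1/3 stops darker. Aperture: f/9 → f/8 → f/7.1 → f/6.3 → f/5.6 → f/5 → f/4.5 → f/4.

f/4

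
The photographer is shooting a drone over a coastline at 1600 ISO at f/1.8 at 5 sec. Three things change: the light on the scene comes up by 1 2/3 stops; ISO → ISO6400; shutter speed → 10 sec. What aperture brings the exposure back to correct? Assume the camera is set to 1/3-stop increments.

Scene light: 1 2/3 stops brighter.
ISO: 1600 → 2000 → 2500 → 3200 → 4000 → 5000 → 6400 — 2 stops raised (brighter).
Shutter speed: 5 → 6 → 8 → 10 — 1 stop slower (brighter).
Net so far: 4 2/3 stops brighter. Aperture: f/1.8 → f/2 → f/2.2 → f/2.5 → f/2.8 → f/3.2 → f/3.5 → f/4 → f/4.5 → f/5 → f/5.6 → f/6.3 → f/7.1 → f/8 → f/9.

f/9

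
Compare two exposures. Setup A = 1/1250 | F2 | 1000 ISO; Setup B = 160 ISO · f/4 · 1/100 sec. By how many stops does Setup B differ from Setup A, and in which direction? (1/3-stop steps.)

Aperture: f/2 → f/2.2 → f/2.5 → f/2.8 → f/3.2 → f/3.5 → f/4 — 2 stops narrower (darker).
Shutter speed: 1/1250 → 1/1000 → 1/800 → 1/640 → 1/500 → 1/400 → 1/320 → 1/250 → 1/200 → 1/160 → 1/125 → 1/100 — 3 2/3 stops slower (brighter).
ISO: 1000 → 800 → 640 → 500 → 400 → 320 → 250 → 200 → 160 — 2 2/3 stops lower (darker).
Net: −2 +3 2/3 −2 2/3 = −1 stop.

1 stop darker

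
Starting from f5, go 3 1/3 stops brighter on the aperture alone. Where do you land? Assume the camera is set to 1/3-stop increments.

Aperture: f/5 → f/4.5 → f/4 → f/3.5 → f/3.2 → f/2.8 → f/2.5 → f/2.2 → f/2 → f/1.8 → f/1.6 — 3 1/3 stops opened up (brighter).

f/1.6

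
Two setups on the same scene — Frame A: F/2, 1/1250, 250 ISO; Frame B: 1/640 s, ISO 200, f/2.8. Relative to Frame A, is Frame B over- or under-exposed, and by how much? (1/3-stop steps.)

Aperture: f/2 → f/2.2 → f/2.5 → f/2.8 — 1 stop smaller aperture (darker).
Shutter speed: 1/1250 → 1/1000 → 1/800 → 1/640 — 1 stop slower (brighter).
ISO: 250 → 200 — 1/3 stop lower (darker).
Net: −1 +1 −1/3 = −1/3 stops.

1/3 stop darker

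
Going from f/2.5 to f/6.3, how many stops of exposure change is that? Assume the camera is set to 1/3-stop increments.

2 2/3 stops

f/2.5 → f/2.8 → f/3.2 → f/3.5 → f/4 → f/4.5 → f/5 → f/5.6 → f/6.3 — count the steps: 8 third-stops = 2 2/3 stops.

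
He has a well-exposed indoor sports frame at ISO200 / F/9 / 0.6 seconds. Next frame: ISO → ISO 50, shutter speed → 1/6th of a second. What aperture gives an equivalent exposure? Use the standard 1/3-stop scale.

ISO: 200 → 160 → 125 → 100 → 80 → 64 → 50 — 2 stops dropped (darker).
Shutter speed: 0.6 → 0.5 → 0.4 → 0.3 → 1/4 → 1/5 → 1/6 — 2 stops shorter (darker).
Net change so far: 4 stops darker. Offset with the aperture: f/9 → f/8 → f/7.1 → f/6.3 → f/5.6 → f/5 → f/4.5 → f/4 → f/3.5 → f/3.2 → f/2.8 → f/2.5 → f/2.2.

f/2.2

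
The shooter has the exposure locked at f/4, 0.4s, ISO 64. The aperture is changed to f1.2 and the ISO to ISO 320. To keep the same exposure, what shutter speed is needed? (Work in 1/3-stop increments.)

1/125s

Aperture: f/4 → f/3.5 → f/3.2 → f/2.8 → f/2.5 → f/2.2 → f/2 → f/1.8 → f/1.6 → f/1.4 → f/1.2 — 3 1/3 stops opened up (brighter).
ISO: 64 → 80 → 100 → 125 → 160 → 200 → 250 → 320 — 2 1/3 stops higher (brighter).
Net change so far: 5 2/3 stops brighter. Offset with the shutter speed: 0.4 → 0.3 → 1/4 → 1/5 → 1/6 → 1/8 → 1/10 → 1/13 → 1/15 → 1/20 → 1/25 → 1/30 → 1/40 → 1/50 → 1/60 → 1/80 → 1/100 → 1/125.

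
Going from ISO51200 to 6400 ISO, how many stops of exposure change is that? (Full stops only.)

3 stops

51200 → 25600 → 12800 → 6400 — count the steps: 3 stops.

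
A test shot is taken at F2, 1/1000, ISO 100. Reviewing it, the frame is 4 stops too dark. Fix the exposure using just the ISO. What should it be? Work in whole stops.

Underexposed by 4 stops → need 4 stops brighter.
ISO: 100 → 200 → 400 → 800 → 1600.

ISO 1600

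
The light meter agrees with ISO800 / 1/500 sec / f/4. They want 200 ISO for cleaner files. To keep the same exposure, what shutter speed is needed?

ISO: 800 → 400 → 200 — 2 stops dropped (darker).
Need 2 stops brighter from the shutter speed: 1/500 → 1/250 → 1/125.

1/125s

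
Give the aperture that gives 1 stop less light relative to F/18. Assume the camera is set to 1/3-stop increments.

f/25

Aperture: f/18 → f/20 → f/22 → f/25 — 1 stop smaller aperture (darker).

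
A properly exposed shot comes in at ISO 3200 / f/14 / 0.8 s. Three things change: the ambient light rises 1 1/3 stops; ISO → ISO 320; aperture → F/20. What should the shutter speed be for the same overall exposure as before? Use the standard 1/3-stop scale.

6 s

Scene light: 1 1/3 stops brighter.
ISO: 3200 → 2500 → 2000 → 1600 → 1250 → 1000 → 800 → 640 → 500 → 400 → 320 — 3 1/3 stops dropped (darker).
Aperture: f/14 → f/16 → f/18 → f/20 — 1 stop narrower (darker).
Net so far: 3 stops darker. Shutter speed: 0.8 → 1 → 1.3 → 1.6 → 2 → 2.5 → 3.2 → 4 → 5 → 6.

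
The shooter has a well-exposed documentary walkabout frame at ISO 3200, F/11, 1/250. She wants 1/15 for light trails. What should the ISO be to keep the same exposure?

Shutter speed: 1/250 → 1/125 → 1/60 → 1/30 → 1/15 — 4 stops longer (brighter).
Need 4 stops darker from the ISO: 3200 → 1600 → 800 → 400 → 200.

ISO 200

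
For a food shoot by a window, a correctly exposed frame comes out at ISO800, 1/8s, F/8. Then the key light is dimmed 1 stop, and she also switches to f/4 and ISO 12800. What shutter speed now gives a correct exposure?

Scene light: 1 stop darker.
Aperture: f/8 → f/5.6 → f/4 — 2 stops larger aperture (brighter).
ISO: 800 → 1600 → 3200 → 6400 → 12800 — 4 stops raised (brighter).
Net so far: 5 stops brighter. Shutter speed: 1/8 → 1/15 → 1/30 → 1/60 → 1/125 → 1/250.

1/250s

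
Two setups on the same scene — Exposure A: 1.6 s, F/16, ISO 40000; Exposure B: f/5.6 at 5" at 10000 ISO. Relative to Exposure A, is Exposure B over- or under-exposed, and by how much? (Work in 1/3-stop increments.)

Aperture: f/16 → f/14 → f/13 → f/11 → f/10 → f/9 → f/8 → f/7.1 → f/6.3 → f/5.6 — 3 stops opened up (brighter).
Shutter speed: 1.6 → 2 → 2.5 → 3.2 → 4 → 5 — 1 2/3 stops longer (brighter).
ISO: 40000 → 32000 → 25600 → 20000 → 16000 → 12800 → 10000 — 2 stops lower (darker).
Net: +3 +1 2/3 −2 = +2 2/3 stops.

2 2/3 stops brighter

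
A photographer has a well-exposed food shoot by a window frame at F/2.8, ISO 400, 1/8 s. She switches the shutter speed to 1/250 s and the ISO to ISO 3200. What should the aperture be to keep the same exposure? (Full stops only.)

Shutter speed: 1/8 → 1/15 → 1/30 → 1/60 → 1/125 → 1/250 — 5 stops faster (darker).
ISO: 400 → 800 → 1600 → 3200 — 3 stops raised (brighter).
Net change so far: 2 stops darker. Offset with the aperture: f/2.8 → f/2 → f/1.4.

f/1.4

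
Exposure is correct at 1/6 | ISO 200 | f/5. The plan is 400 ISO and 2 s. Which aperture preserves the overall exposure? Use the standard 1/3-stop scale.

f/25

ISO: 200 → 250 → 320 → 400 — 1 stop raised (brighter).
Shutter speed: 1/6 → 1/5 → 1/4 → 0.3 → 0.4 → 0.5 → 0.6 → 0.8 → 1 → 1.3 → 1.6 → 2 — 3 2/3 stops longer (brighter).
Net change so far: 4 2/3 stops brighter. Offset with the aperture: f/5 → f/5.6 → f/6.3 → f/7.1 → f/8 → f/9 → f/10 → f/11 → f/13 → f/14 → f/16 → f/18 → f/20 → f/22 → f/25.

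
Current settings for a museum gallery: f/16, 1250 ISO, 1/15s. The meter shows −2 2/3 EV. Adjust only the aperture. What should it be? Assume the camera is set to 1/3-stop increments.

Underexposed by 2 2/3 stops → need 2 2/3 stops brighter.
Aperture: f/16 → f/14 → f/13 → f/11 → f/10 → f/9 → f/8 → f/7.1 → f/6.3.

f/6.3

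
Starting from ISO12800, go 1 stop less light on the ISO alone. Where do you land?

ISO 6400

ISO: 12800 → 6400 — 1 stop lower (darker).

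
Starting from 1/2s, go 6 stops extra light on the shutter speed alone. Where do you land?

Shutter speed: 1/2 → 1 → 2 → 4 → 8 → 15 → 30 — 6 stops slower (brighter).

30 s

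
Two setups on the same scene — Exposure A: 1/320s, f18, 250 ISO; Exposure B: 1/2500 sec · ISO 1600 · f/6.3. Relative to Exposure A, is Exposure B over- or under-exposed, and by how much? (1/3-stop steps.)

Aperture: f/18 → f/16 → f/14 → f/13 → f/11 → f/10 → f/9 → f/8 → f/7.1 → f/6.3 — 3 stops opened up (brighter).
Shutter speed: 1/320 → 1/400 → 1/500 → 1/640 → 1/800 → 1/1000 → 1/1250 → 1/1600 → 1/2000 → 1/2500 — 3 stops faster (darker).
ISO: 250 → 320 → 400 → 500 → 640 → 800 → 1000 → 1250 → 1600 — 2 2/3 stops higher (brighter).
Net: +3 −3 +2 2/3 = +2 2/3 stops.

2 2/3 stops brighter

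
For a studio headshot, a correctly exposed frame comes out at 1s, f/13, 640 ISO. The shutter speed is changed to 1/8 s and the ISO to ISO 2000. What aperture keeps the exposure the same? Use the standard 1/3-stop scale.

Shutter speed: 1 → 0.8 → 0.6 → 0.5 → 0.4 → 0.3 → 1/4 → 1/5 → 1/6 → 1/8 — 3 stops faster (darker).
ISO: 640 → 800 → 1000 → 1250 → 1600 → 2000 — 1 2/3 stops raised (brighter).
Net change so far: 1 1/3 stops darker. Offset with the aperture: f/13 → f/11 → f/10 → f/9 → f/8.

f/8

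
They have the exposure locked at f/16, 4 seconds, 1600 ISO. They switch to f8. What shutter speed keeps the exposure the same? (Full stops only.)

1 s

Aperture: f/16 → f/11 → f/8 — 2 stops larger aperture (brighter).
Need 2 stops darker from the shutter speed: 4 → 2 → 1.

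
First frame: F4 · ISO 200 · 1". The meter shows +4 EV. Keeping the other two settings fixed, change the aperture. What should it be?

f/16

Overexposed by 4 stops → need 4 stops darker.
Aperture: f/4 → f/5.6 → f/8 → f/11 → f/16.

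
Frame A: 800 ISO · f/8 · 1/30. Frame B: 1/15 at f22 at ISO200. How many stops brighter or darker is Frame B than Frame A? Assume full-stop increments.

Aperture: f/8 → f/11 → f/16 → f/22 — 3 stops stopped down (darker).
Shutter speed: 1/30 → 1/15 — 1 stop slower (brighter).
ISO: 800 → 400 → 200 — 2 stops lower (darker).
Net: −3 +1 −2 = −4 stops.

4 stops darker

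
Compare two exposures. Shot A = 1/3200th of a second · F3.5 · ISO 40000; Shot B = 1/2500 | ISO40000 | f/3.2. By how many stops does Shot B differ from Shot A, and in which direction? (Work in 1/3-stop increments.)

2/3 stop brighter

Aperture: f/3.5 → f/3.2 — 1/3 stop opened up (brighter).
Shutter speed: 1/3200 → 1/2500 — 1/3 stop slower (brighter).
ISO: unchanged.
Net: +1/3 +1/3 = +2/3 stops.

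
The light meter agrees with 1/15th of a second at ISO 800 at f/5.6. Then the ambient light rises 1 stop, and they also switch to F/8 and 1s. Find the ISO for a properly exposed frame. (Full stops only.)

ISO 50

Scene light: 1 stop brighter.
Aperture: f/5.6 → f/8 — 1 stop stopped down (darker).
Shutter speed: 1/15 → 1/8 → 1/4 → 1/2 → 1 — 4 stops slower (brighter).
Net so far: 4 stops brighter. ISO: 800 → 400 → 200 → 100 → 50.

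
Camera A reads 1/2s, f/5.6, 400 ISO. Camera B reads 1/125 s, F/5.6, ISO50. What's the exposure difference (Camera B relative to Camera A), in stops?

Aperture: unchanged.
Shutter speed: 1/2 → 1/4 → 1/8 → 1/15 → 1/30 → 1/60 → 1/125 — 6 stops shorter (darker).
ISO: 400 → 200 → 100 → 50 — 3 stops lower (darker).
Net: −6 −3 = −9 stops.

9 stops darker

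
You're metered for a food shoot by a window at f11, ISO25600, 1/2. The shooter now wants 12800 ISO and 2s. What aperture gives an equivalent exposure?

ISO: 25600 → 12800 — 1 stop lower (darker).
Shutter speed: 1/2 → 1 → 2 — 2 stops slower (brighter).
Net change so far: 1 stop brighter. Offset with the aperture: f/11 → f/16.

f/16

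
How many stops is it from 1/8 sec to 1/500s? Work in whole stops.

6 stops

1/8 → 1/15 → 1/30 → 1/60 → 1/125 → 1/250 → 1/500 — count the steps: 6 stops.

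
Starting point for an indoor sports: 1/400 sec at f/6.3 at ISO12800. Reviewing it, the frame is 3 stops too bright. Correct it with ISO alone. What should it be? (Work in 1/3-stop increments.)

ISO 1600

Overexposed by 3 stops → need 3 stops darker.
ISO: 12800 → 10000 → 8000 → 6400 → 5000 → 4000 → 3200 → 2500 → 2000 → 1600.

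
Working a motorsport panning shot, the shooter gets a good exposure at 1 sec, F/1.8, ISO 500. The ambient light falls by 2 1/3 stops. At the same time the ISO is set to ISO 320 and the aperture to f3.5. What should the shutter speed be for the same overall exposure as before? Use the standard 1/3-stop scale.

30 s

Scene light: 2 1/3 stops darker.
ISO: 500 → 400 → 320 — 2/3 stop lower (darker).
Aperture: f/1.8 → f/2 → f/2.2 → f/2.5 → f/2.8 → f/3.2 → f/3.5 — 2 stops stopped down (darker).
Net so far: 5 stops darker. Shutter speed: 1 → 1.3 → 1.6 → 2 → 2.5 → 3.2 → 4 → 5 → 6 → 8 → 10 → 13 → 15 → 20 → 25 → 30.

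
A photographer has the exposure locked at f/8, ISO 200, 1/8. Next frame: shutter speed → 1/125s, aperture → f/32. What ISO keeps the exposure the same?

ISO 51200

Shutter speed: 1/8 → 1/15 → 1/30 → 1/60 → 1/125 — 4 stops shorter (darker).
Aperture: f/8 → f/11 → f/16 → f/22 → f/32 — 4 stops stopped down (darker).
Net change so far: 8 stops darker. Offset with the ISO: 200 → 400 → 800 → 1600 → 3200 → 6400 → 12800 → 25600 → 51200.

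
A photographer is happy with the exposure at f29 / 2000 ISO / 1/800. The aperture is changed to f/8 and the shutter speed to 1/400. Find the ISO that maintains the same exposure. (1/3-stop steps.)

Aperture: f/29 → f/25 → f/22 → f/20 → f/18 → f/16 → f/14 → f/13 → f/11 → f/10 → f/9 → f/8 — 3 2/3 stops opened up (brighter).
Shutter speed: 1/800 → 1/640 → 1/500 → 1/400 — 1 stop longer (brighter).
Net change so far: 4 2/3 stops brighter. Offset with the ISO: 2000 → 1600 → 1250 → 1000 → 800 → 640 → 500 → 400 → 320 → 250 → 200 → 160 → 125 → 100 → 80.

ISO 80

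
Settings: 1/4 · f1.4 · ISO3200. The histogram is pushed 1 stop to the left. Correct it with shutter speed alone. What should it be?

1/2s

Underexposed by 1 stop → need 1 stop brighter.
Shutter speed: 1/4 → 1/2.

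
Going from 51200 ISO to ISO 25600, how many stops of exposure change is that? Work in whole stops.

1 stop

51200 → 25600 — count the steps: 1 stop.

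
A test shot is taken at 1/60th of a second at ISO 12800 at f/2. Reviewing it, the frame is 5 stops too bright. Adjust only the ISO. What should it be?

ISO 400

Overexposed by 5 stops → need 5 stops darker.
ISO: 12800 → 6400 → 3200 → 1600 → 800 → 400.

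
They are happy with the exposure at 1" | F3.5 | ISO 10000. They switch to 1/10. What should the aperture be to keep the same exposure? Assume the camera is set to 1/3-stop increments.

Shutter speed: 1 → 0.8 → 0.6 → 0.5 → 0.4 → 0.3 → 1/4 → 1/5 → 1/6 → 1/8 → 1/10 — 3 1/3 stops shorter (darker).
Need 3 1/3 stops brighter from the aperture: f/3.5 → f/3.2 → f/2.8 → f/2.5 → f/2.2 → f/2 → f/1.8 → f/1.6 → f/1.4 → f/1.2 → f/1.1.

f/1.1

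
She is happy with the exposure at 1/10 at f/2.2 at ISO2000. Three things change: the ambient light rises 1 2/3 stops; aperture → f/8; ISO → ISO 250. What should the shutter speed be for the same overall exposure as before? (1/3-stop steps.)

Scene light: 1 2/3 stops brighter.
Aperture: f/2.2 → f/2.5 → f/2.8 → f/3.2 → f/3.5 → f/4 → f/4.5 → f/5 → f/5.6 → f/6.3 → f/7.1 → f/8 — 3 2/3 stops narrower (darker).
ISO: 2000 → 1600 → 1250 → 1000 → 800 → 640 → 500 → 400 → 320 → 250 — 3 stops dropped (darker).
Net so far: 5 stops darker. Shutter speed: 1/10 → 1/8 → 1/6 → 1/5 → 1/4 → 0.3 → 0.4 → 0.5 → 0.6 → 0.8 → 1 → 1.3 → 1.6 → 2 → 2.5 → 3.2.

3.2 s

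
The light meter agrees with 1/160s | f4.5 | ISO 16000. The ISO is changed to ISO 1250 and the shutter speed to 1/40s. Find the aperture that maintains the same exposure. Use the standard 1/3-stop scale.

f/2.5

ISO: 16000 → 12800 → 10000 → 8000 → 6400 → 5000 → 4000 → 3200 → 2500 → 2000 → 1600 → 1250 — 3 2/3 stops lower (darker).
Shutter speed: 1/160 → 1/125 → 1/100 → 1/80 → 1/60 → 1/50 → 1/40 — 2 stops longer (brighter).
Net change so far: 1 2/3 stops darker. Offset with the aperture: f/4.5 → f/4 → f/3.5 → f/3.2 → f/2.8 → f/2.5.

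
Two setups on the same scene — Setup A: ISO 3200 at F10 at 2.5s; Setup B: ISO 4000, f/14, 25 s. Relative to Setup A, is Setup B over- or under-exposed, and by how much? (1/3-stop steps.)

Aperture: f/10 → f/11 → f/13 → f/14 — 1 stop narrower (darker).
Shutter speed: 2.5 → 3.2 → 4 → 5 → 6 → 8 → 10 → 13 → 15 → 20 → 25 — 3 1/3 stops longer (brighter).
ISO: 3200 → 4000 — 1/3 stop raised (brighter).
Net: −1 +3 1/3 +1/3 = +2 2/3 stops.

2 2/3 stops brighter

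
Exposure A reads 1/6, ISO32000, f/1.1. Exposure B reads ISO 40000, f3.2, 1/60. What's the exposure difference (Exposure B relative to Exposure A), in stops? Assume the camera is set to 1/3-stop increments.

Aperture: f/1.1 → f/1.2 → f/1.4 → f/1.6 → f/1.8 → f/2 → f/2.2 → f/2.5 → f/2.8 → f/3.2 — 3 stops stopped down (darker).
Shutter speed: 1/6 → 1/8 → 1/10 → 1/13 → 1/15 → 1/20 → 1/25 → 1/30 → 1/40 → 1/50 → 1/60 — 3 1/3 stops shorter (darker).
ISO: 32000 → 40000 — 1/3 stop higher (brighter).
Net: −3 −3 1/3 +1/3 = −6 stops.

6 stops darker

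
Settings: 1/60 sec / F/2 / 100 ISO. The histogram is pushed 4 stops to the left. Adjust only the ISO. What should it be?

ISO 1600

Underexposed by 4 stops → need 4 stops brighter.
ISO: 100 → 200 → 400 → 800 → 1600.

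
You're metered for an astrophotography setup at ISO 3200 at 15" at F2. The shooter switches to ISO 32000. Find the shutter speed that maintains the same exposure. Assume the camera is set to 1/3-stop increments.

ISO: 3200 → 4000 → 5000 → 6400 → 8000 → 10000 → 12800 → 16000 → 20000 → 25600 → 32000 — 3 1/3 stops raised (brighter).
Need 3 1/3 stops darker from the shutter speed: 15 → 13 → 10 → 8 → 6 → 5 → 4 → 3.2 → 2.5 → 2 → 1.6.

1.6 s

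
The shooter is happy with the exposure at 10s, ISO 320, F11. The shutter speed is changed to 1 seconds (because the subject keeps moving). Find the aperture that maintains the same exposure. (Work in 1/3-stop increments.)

f/3.5

Shutter speed: 10 → 8 → 6 → 5 → 4 → 3.2 → 2.5 → 2 → 1.6 → 1.3 → 1 — 3 1/3 stops shorter (darker).
Need 3 1/3 stops brighter from the aperture: f/11 → f/10 → f/9 → f/8 → f/7.1 → f/6.3 → f/5.6 → f/5 → f/4.5 → f/4 → f/3.5.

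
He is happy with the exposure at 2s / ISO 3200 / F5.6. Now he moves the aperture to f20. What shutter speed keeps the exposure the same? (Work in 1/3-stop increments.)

25 s

Aperture: f/5.6 → f/6.3 → f/7.1 → f/8 → f/9 → f/10 → f/11 → f/13 → f/14 → f/16 → f/18 → f/20 — 3 2/3 stops smaller aperture (darker).
Need 3 2/3 stops brighter from the shutter speed: 2 → 2.5 → 3.2 → 4 → 5 → 6 → 8 → 10 → 13 → 15 → 20 → 25.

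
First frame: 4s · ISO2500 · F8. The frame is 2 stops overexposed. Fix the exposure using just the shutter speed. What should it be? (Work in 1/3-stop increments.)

Overexposed by 2 stops → need 2 stops darker.
Shutter speed: 4 → 3.2 → 2.5 → 2 → 1.6 → 1.3 → 1.

1 s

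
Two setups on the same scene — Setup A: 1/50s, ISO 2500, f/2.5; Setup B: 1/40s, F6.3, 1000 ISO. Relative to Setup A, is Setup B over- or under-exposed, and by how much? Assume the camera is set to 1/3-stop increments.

Aperture: f/2.5 → f/2.8 → f/3.2 → f/3.5 → f/4 → f/4.5 → f/5 → f/5.6 → f/6.3 — 2 2/3 stops narrower (darker).
Shutter speed: 1/50 → 1/40 — 1/3 stop longer (brighter).
ISO: 2500 → 2000 → 1600 → 1250 → 1000 — 1 1/3 stops dropped (darker).
Net: −2 2/3 +1/3 −1 1/3 = −3 2/3 stops.

3 2/3 stops darker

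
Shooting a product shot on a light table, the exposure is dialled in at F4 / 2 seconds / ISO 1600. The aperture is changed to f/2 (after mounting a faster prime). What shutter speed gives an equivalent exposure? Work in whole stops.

Aperture: f/4 → f/2.8 → f/2 — 2 stops larger aperture (brighter).
Need 2 stops darker from the shutter speed: 2 → 1 → 1/2.

1/2s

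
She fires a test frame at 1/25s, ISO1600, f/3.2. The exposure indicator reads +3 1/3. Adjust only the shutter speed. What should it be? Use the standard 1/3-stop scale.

1/250s

Overexposed by 3 1/3 stops → need 3 1/3 stops darker.
Shutter speed: 1/25 → 1/30 → 1/40 → 1/50 → 1/60 → 1/80 → 1/100 → 1/125 → 1/160 → 1/200 → 1/250.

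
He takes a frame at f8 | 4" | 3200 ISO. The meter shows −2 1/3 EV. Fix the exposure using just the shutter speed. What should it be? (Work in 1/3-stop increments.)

Underexposed by 2 1/3 stops → need 2 1/3 stops brighter.
Shutter speed: 4 → 5 → 6 → 8 → 10 → 13 → 15 → 20.

20 s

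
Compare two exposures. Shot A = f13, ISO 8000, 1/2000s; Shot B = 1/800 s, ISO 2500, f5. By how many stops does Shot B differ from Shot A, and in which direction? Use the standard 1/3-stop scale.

2 1/3 stops brighter

Aperture: f/13 → f/11 → f/10 → f/9 → f/8 → f/7.1 → f/6.3 → f/5.6 → f/5 — 2 2/3 stops opened up (brighter).
Shutter speed: 1/2000 → 1/1600 → 1/1250 → 1/1000 → 1/800 — 1 1/3 stops longer (brighter).
ISO: 8000 → 6400 → 5000 → 4000 → 3200 → 2500 — 1 2/3 stops lower (darker).
Net: +2 2/3 +1 1/3 −1 2/3 = +2 1/3 stops.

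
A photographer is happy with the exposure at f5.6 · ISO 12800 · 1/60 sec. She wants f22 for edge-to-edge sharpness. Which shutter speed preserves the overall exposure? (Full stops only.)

Aperture: f/5.6 → f/8 → f/11 → f/16 → f/22 — 4 stops smaller aperture (darker).
Need 4 stops brighter from the shutter speed: 1/60 → 1/30 → 1/15 → 1/8 → 1/4.

1/4s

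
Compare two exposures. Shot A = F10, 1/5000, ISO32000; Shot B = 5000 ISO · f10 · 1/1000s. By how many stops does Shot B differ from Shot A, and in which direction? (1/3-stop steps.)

1/3 stop darker

Aperture: unchanged.
Shutter speed: 1/5000 → 1/4000 → 1/3200 → 1/2500 → 1/2000 → 1/1600 → 1/1250 → 1/1000 — 2 1/3 stops longer (brighter).
ISO: 32000 → 25600 → 20000 → 16000 → 12800 → 10000 → 8000 → 6400 → 5000 — 2 2/3 stops lower (darker).
Net: +2 1/3 −2 2/3 = −1/3 stops.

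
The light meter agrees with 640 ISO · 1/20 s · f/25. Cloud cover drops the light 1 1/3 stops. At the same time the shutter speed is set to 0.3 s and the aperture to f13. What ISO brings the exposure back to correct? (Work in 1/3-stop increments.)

ISO 64

Scene light: 1 1/3 stops darker.
Shutter speed: 1/20 → 1/15 → 1/13 → 1/10 → 1/8 → 1/6 → 1/5 → 1/4 → 0.3 — 2 2/3 stops slower (brighter).
Aperture: f/25 → f/22 → f/20 → f/18 → f/16 → f/14 → f/13 — 2 stops larger aperture (brighter).
Net so far: 3 1/3 stops brighter. ISO: 640 → 500 → 400 → 320 → 250 → 200 → 160 → 125 → 100 → 80 → 64.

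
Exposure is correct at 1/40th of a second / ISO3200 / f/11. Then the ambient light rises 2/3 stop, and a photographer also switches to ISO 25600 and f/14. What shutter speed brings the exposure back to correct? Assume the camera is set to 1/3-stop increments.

1/320s

Scene light: 2/3 stop brighter.
ISO: 3200 → 4000 → 5000 → 6400 → 8000 → 10000 → 12800 → 16000 → 20000 → 25600 — 3 stops higher (brighter).
Aperture: f/11 → f/13 → f/14 — 2/3 stop narrower (darker).
Net so far: 3 stops brighter. Shutter speed: 1/40 → 1/50 → 1/60 → 1/80 → 1/100 → 1/125 → 1/160 → 1/200 → 1/250 → 1/320.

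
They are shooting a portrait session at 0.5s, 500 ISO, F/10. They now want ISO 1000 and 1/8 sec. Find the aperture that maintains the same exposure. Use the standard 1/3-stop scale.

f/7.1

ISO: 500 → 640 → 800 → 1000 — 1 stop raised (brighter).
Shutter speed: 0.5 → 0.4 → 0.3 → 1/4 → 1/5 → 1/6 → 1/8 — 2 stops shorter (darker).
Net change so far: 1 stop darker. Offset with the aperture: f/10 → f/9 → f/8 → f/7.1.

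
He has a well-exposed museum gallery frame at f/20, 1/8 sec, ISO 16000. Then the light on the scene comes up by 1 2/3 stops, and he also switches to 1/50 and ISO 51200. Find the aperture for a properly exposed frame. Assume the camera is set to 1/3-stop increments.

f/25

Scene light: 1 2/3 stops brighter.
Shutter speed: 1/8 → 1/10 → 1/13 → 1/15 → 1/20 → 1/25 → 1/30 → 1/40 → 1/50 — 2 2/3 stops faster (darker).
ISO: 16000 → 20000 → 25600 → 32000 → 40000 → 51200 — 1 2/3 stops raised (brighter).
Net so far: 2/3 stop brighter. Aperture: f/20 → f/22 → f/25.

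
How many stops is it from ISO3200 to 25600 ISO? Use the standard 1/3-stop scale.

3 stops

3200 → 4000 → 5000 → 6400 → 8000 → 10000 → 12800 → 16000 → 20000 → 25600 — count the steps: 9 third-stops = 3 stops.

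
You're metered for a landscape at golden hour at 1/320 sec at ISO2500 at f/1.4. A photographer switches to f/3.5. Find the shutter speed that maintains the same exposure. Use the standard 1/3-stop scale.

Aperture: f/1.4 → f/1.6 → f/1.8 → f/2 → f/2.2 → f/2.5 → f/2.8 → f/3.2 → f/3.5 — 2 2/3 stops smaller aperture (darker).
Need 2 2/3 stops brighter from the shutter speed: 1/320 → 1/250 → 1/200 → 1/160 → 1/125 → 1/100 → 1/80 → 1/60 → 1/50.

1/50s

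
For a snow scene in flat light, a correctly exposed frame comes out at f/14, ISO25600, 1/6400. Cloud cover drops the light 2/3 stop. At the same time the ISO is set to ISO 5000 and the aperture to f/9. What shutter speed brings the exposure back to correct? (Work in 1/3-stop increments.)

1/2000s

Scene light: 2/3 stop darker.
ISO: 25600 → 20000 → 16000 → 12800 → 10000 → 8000 → 6400 → 5000 — 2 1/3 stops dropped (darker).
Aperture: f/14 → f/13 → f/11 → f/10 → f/9 — 1 1/3 stops larger aperture (brighter).
Net so far: 1 2/3 stops darker. Shutter speed: 1/6400 → 1/5000 → 1/4000 → 1/3200 → 1/2500 → 1/2000.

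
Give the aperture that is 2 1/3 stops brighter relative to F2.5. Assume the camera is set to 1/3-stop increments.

Aperture: f/2.5 → f/2.2 → f/2 → f/1.8 → f/1.6 → f/1.4 → f/1.2 → f/1.1 — 2 1/3 stops larger aperture (brighter).

f/1.1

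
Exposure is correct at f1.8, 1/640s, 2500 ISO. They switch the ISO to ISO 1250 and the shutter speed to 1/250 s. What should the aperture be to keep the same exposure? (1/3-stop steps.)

f/2

ISO: 2500 → 2000 → 1600 → 1250 — 1 stop dropped (darker).
Shutter speed: 1/640 → 1/500 → 1/400 → 1/320 → 1/250 — 1 1/3 stops longer (brighter).
Net change so far: 1/3 stop brighter. Offset with the aperture: f/1.8 → f/2.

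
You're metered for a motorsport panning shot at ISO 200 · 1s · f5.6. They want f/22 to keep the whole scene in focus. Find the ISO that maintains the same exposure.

ISO 3200

Aperture: f/5.6 → f/8 → f/11 → f/16 → f/22 — 4 stops stopped down (darker).
Need 4 stops brighter from the ISO: 200 → 400 → 800 → 1600 → 3200.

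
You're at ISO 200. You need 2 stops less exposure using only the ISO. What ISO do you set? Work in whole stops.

ISO: 200 → 100 → 50 — 2 stops lower (darker).

ISO 50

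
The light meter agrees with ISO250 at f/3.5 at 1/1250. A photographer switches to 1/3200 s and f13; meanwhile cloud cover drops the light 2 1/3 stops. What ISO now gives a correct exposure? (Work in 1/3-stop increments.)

ISO 40000

Scene light: 2 1/3 stops darker.
Shutter speed: 1/1250 → 1/1600 → 1/2000 → 1/2500 → 1/3200 — 1 1/3 stops shorter (darker).
Aperture: f/3.5 → f/4 → f/4.5 → f/5 → f/5.6 → f/6.3 → f/7.1 → f/8 → f/9 → f/10 → f/11 → f/13 — 3 2/3 stops stopped down (darker).
Net so far: 7 1/3 stops darker. ISO: 250 → 320 → 400 → 500 → 640 → 800 → 1000 → 1250 → 1600 → 2000 → 2500 → 3200 → 4000 → 5000 → 6400 → 8000 → 10000 → 12800 → 16000 → 20000 → 25600 → 32000 → 40000.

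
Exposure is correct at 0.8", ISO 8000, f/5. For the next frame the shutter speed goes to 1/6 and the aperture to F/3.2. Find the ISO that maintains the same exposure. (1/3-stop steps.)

Shutter speed: 0.8 → 0.6 → 0.5 → 0.4 → 0.3 → 1/4 → 1/5 → 1/6 — 2 1/3 stops faster (darker).
Aperture: f/5 → f/4.5 → f/4 → f/3.5 → f/3.2 — 1 1/3 stops wider (brighter).
Net change so far: 1 stop darker. Offset with the ISO: 8000 → 10000 → 12800 → 16000.

ISO 16000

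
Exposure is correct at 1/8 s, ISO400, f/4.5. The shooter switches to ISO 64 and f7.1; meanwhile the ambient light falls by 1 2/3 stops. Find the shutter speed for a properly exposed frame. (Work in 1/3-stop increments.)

Scene light: 1 2/3 stops darker.
ISO: 400 → 320 → 250 → 200 → 160 → 125 → 100 → 80 → 64 — 2 2/3 stops lower (darker).
Aperture: f/4.5 → f/5 → f/5.6 → f/6.3 → f/7.1 — 1 1/3 stops smaller aperture (darker).
Net so far: 5 2/3 stops darker. Shutter speed: 1/8 → 1/6 → 1/5 → 1/4 → 0.3 → 0.4 → 0.5 → 0.6 → 0.8 → 1 → 1.3 → 1.6 → 2 → 2.5 → 3.2 → 4 → 5 → 6.

6 s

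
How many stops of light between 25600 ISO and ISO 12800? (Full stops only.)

1 stop

25600 → 12800 — count the steps: 1 stop.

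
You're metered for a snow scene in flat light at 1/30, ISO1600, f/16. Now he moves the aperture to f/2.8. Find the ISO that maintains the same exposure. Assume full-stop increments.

Aperture: f/16 → f/11 → f/8 → f/5.6 → f/4 → f/2.8 — 5 stops larger aperture (brighter).
Need 5 stops darker from the ISO: 1600 → 800 → 400 → 200 → 100 → 50.

ISO 50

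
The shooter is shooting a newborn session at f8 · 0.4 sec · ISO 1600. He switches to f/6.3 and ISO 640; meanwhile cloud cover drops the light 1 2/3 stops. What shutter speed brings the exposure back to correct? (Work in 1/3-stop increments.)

2 s

Scene light: 1 2/3 stops darker.
Aperture: f/8 → f/7.1 → f/6.3 — 2/3 stop opened up (brighter).
ISO: 1600 → 1250 → 1000 → 800 → 640 — 1 1/3 stops lower (darker).
Net so far: 2 1/3 stops darker. Shutter speed: 0.4 → 0.5 → 0.6 → 0.8 → 1 → 1.3 → 1.6 → 2.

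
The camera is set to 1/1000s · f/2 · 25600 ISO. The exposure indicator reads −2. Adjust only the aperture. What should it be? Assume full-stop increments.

f/1.0

Underexposed by 2 stops → need 2 stops brighter.
Aperture: f/2 → f/1.4 → f/1.0.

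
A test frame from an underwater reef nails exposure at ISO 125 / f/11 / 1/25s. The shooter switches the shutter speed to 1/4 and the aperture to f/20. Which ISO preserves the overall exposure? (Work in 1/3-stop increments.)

ISO 64

Shutter speed: 1/25 → 1/20 → 1/15 → 1/13 → 1/10 → 1/8 → 1/6 → 1/5 → 1/4 — 2 2/3 stops slower (brighter).
Aperture: f/11 → f/13 → f/14 → f/16 → f/18 → f/20 — 1 2/3 stops narrower (darker).
Net change so far: 1 stop brighter. Offset with the ISO: 125 → 100 → 80 → 64.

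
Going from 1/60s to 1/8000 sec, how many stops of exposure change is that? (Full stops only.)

7 stops

1/60 → 1/125 → 1/250 → 1/500 → 1/1000 → 1/2000 → 1/4000 → 1/8000 — count the steps: 7 stops.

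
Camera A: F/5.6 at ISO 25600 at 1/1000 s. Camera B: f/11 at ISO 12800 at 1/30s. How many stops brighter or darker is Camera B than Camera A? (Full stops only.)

2 stops brighter

Aperture: f/5.6 → f/8 → f/11 — 2 stops narrower (darker).
Shutter speed: 1/1000 → 1/500 → 1/250 → 1/125 → 1/60 → 1/30 — 5 stops slower (brighter).
ISO: 25600 → 12800 — 1 stop lower (darker).
Net: −2 +5 −1 = +2 stops.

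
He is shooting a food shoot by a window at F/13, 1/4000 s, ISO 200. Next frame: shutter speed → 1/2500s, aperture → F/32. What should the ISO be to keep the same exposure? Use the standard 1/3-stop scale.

ISO 800

Shutter speed: 1/4000 → 1/3200 → 1/2500 — 2/3 stop slower (brighter).
Aperture: f/13 → f/14 → f/16 → f/18 → f/20 → f/22 → f/25 → f/29 → f/32 — 2 2/3 stops smaller aperture (darker).
Net change so far: 2 stops darker. Offset with the ISO: 200 → 250 → 320 → 400 → 500 → 640 → 800.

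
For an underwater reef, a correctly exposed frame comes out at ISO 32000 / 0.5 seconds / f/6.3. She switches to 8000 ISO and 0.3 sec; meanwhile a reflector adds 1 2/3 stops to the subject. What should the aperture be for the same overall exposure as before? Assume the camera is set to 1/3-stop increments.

f/4.5

Scene light: 1 2/3 stops brighter.
ISO: 32000 → 25600 → 20000 → 16000 → 12800 → 10000 → 8000 — 2 stops lower (darker).
Shutter speed: 0.5 → 0.4 → 0.3 — 2/3 stop shorter (darker).
Net so far: 1 stop darker. Aperture: f/6.3 → f/5.6 → f/5 → f/4.5.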